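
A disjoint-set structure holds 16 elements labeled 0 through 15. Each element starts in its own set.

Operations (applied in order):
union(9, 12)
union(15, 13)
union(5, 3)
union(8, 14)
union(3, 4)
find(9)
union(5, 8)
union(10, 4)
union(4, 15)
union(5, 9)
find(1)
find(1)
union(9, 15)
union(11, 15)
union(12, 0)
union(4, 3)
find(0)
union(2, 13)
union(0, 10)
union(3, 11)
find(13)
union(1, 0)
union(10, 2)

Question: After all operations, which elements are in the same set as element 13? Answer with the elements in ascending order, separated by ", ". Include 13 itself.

Answer: 0, 1, 2, 3, 4, 5, 8, 9, 10, 11, 12, 13, 14, 15

Derivation:
Step 1: union(9, 12) -> merged; set of 9 now {9, 12}
Step 2: union(15, 13) -> merged; set of 15 now {13, 15}
Step 3: union(5, 3) -> merged; set of 5 now {3, 5}
Step 4: union(8, 14) -> merged; set of 8 now {8, 14}
Step 5: union(3, 4) -> merged; set of 3 now {3, 4, 5}
Step 6: find(9) -> no change; set of 9 is {9, 12}
Step 7: union(5, 8) -> merged; set of 5 now {3, 4, 5, 8, 14}
Step 8: union(10, 4) -> merged; set of 10 now {3, 4, 5, 8, 10, 14}
Step 9: union(4, 15) -> merged; set of 4 now {3, 4, 5, 8, 10, 13, 14, 15}
Step 10: union(5, 9) -> merged; set of 5 now {3, 4, 5, 8, 9, 10, 12, 13, 14, 15}
Step 11: find(1) -> no change; set of 1 is {1}
Step 12: find(1) -> no change; set of 1 is {1}
Step 13: union(9, 15) -> already same set; set of 9 now {3, 4, 5, 8, 9, 10, 12, 13, 14, 15}
Step 14: union(11, 15) -> merged; set of 11 now {3, 4, 5, 8, 9, 10, 11, 12, 13, 14, 15}
Step 15: union(12, 0) -> merged; set of 12 now {0, 3, 4, 5, 8, 9, 10, 11, 12, 13, 14, 15}
Step 16: union(4, 3) -> already same set; set of 4 now {0, 3, 4, 5, 8, 9, 10, 11, 12, 13, 14, 15}
Step 17: find(0) -> no change; set of 0 is {0, 3, 4, 5, 8, 9, 10, 11, 12, 13, 14, 15}
Step 18: union(2, 13) -> merged; set of 2 now {0, 2, 3, 4, 5, 8, 9, 10, 11, 12, 13, 14, 15}
Step 19: union(0, 10) -> already same set; set of 0 now {0, 2, 3, 4, 5, 8, 9, 10, 11, 12, 13, 14, 15}
Step 20: union(3, 11) -> already same set; set of 3 now {0, 2, 3, 4, 5, 8, 9, 10, 11, 12, 13, 14, 15}
Step 21: find(13) -> no change; set of 13 is {0, 2, 3, 4, 5, 8, 9, 10, 11, 12, 13, 14, 15}
Step 22: union(1, 0) -> merged; set of 1 now {0, 1, 2, 3, 4, 5, 8, 9, 10, 11, 12, 13, 14, 15}
Step 23: union(10, 2) -> already same set; set of 10 now {0, 1, 2, 3, 4, 5, 8, 9, 10, 11, 12, 13, 14, 15}
Component of 13: {0, 1, 2, 3, 4, 5, 8, 9, 10, 11, 12, 13, 14, 15}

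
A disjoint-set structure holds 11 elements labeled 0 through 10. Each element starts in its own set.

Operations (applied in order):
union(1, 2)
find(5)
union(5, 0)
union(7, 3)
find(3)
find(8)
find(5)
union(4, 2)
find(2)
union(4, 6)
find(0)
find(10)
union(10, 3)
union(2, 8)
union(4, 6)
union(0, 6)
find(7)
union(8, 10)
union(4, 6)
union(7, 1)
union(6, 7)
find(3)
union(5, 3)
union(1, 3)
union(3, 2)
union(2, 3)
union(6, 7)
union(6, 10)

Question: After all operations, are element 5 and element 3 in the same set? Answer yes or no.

Answer: yes

Derivation:
Step 1: union(1, 2) -> merged; set of 1 now {1, 2}
Step 2: find(5) -> no change; set of 5 is {5}
Step 3: union(5, 0) -> merged; set of 5 now {0, 5}
Step 4: union(7, 3) -> merged; set of 7 now {3, 7}
Step 5: find(3) -> no change; set of 3 is {3, 7}
Step 6: find(8) -> no change; set of 8 is {8}
Step 7: find(5) -> no change; set of 5 is {0, 5}
Step 8: union(4, 2) -> merged; set of 4 now {1, 2, 4}
Step 9: find(2) -> no change; set of 2 is {1, 2, 4}
Step 10: union(4, 6) -> merged; set of 4 now {1, 2, 4, 6}
Step 11: find(0) -> no change; set of 0 is {0, 5}
Step 12: find(10) -> no change; set of 10 is {10}
Step 13: union(10, 3) -> merged; set of 10 now {3, 7, 10}
Step 14: union(2, 8) -> merged; set of 2 now {1, 2, 4, 6, 8}
Step 15: union(4, 6) -> already same set; set of 4 now {1, 2, 4, 6, 8}
Step 16: union(0, 6) -> merged; set of 0 now {0, 1, 2, 4, 5, 6, 8}
Step 17: find(7) -> no change; set of 7 is {3, 7, 10}
Step 18: union(8, 10) -> merged; set of 8 now {0, 1, 2, 3, 4, 5, 6, 7, 8, 10}
Step 19: union(4, 6) -> already same set; set of 4 now {0, 1, 2, 3, 4, 5, 6, 7, 8, 10}
Step 20: union(7, 1) -> already same set; set of 7 now {0, 1, 2, 3, 4, 5, 6, 7, 8, 10}
Step 21: union(6, 7) -> already same set; set of 6 now {0, 1, 2, 3, 4, 5, 6, 7, 8, 10}
Step 22: find(3) -> no change; set of 3 is {0, 1, 2, 3, 4, 5, 6, 7, 8, 10}
Step 23: union(5, 3) -> already same set; set of 5 now {0, 1, 2, 3, 4, 5, 6, 7, 8, 10}
Step 24: union(1, 3) -> already same set; set of 1 now {0, 1, 2, 3, 4, 5, 6, 7, 8, 10}
Step 25: union(3, 2) -> already same set; set of 3 now {0, 1, 2, 3, 4, 5, 6, 7, 8, 10}
Step 26: union(2, 3) -> already same set; set of 2 now {0, 1, 2, 3, 4, 5, 6, 7, 8, 10}
Step 27: union(6, 7) -> already same set; set of 6 now {0, 1, 2, 3, 4, 5, 6, 7, 8, 10}
Step 28: union(6, 10) -> already same set; set of 6 now {0, 1, 2, 3, 4, 5, 6, 7, 8, 10}
Set of 5: {0, 1, 2, 3, 4, 5, 6, 7, 8, 10}; 3 is a member.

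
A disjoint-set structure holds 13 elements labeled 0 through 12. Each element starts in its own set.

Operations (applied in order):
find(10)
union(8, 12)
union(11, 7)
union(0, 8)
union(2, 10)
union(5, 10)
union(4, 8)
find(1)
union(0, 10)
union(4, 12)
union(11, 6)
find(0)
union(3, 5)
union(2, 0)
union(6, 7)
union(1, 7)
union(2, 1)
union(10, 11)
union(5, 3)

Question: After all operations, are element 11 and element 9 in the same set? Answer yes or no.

Step 1: find(10) -> no change; set of 10 is {10}
Step 2: union(8, 12) -> merged; set of 8 now {8, 12}
Step 3: union(11, 7) -> merged; set of 11 now {7, 11}
Step 4: union(0, 8) -> merged; set of 0 now {0, 8, 12}
Step 5: union(2, 10) -> merged; set of 2 now {2, 10}
Step 6: union(5, 10) -> merged; set of 5 now {2, 5, 10}
Step 7: union(4, 8) -> merged; set of 4 now {0, 4, 8, 12}
Step 8: find(1) -> no change; set of 1 is {1}
Step 9: union(0, 10) -> merged; set of 0 now {0, 2, 4, 5, 8, 10, 12}
Step 10: union(4, 12) -> already same set; set of 4 now {0, 2, 4, 5, 8, 10, 12}
Step 11: union(11, 6) -> merged; set of 11 now {6, 7, 11}
Step 12: find(0) -> no change; set of 0 is {0, 2, 4, 5, 8, 10, 12}
Step 13: union(3, 5) -> merged; set of 3 now {0, 2, 3, 4, 5, 8, 10, 12}
Step 14: union(2, 0) -> already same set; set of 2 now {0, 2, 3, 4, 5, 8, 10, 12}
Step 15: union(6, 7) -> already same set; set of 6 now {6, 7, 11}
Step 16: union(1, 7) -> merged; set of 1 now {1, 6, 7, 11}
Step 17: union(2, 1) -> merged; set of 2 now {0, 1, 2, 3, 4, 5, 6, 7, 8, 10, 11, 12}
Step 18: union(10, 11) -> already same set; set of 10 now {0, 1, 2, 3, 4, 5, 6, 7, 8, 10, 11, 12}
Step 19: union(5, 3) -> already same set; set of 5 now {0, 1, 2, 3, 4, 5, 6, 7, 8, 10, 11, 12}
Set of 11: {0, 1, 2, 3, 4, 5, 6, 7, 8, 10, 11, 12}; 9 is not a member.

Answer: no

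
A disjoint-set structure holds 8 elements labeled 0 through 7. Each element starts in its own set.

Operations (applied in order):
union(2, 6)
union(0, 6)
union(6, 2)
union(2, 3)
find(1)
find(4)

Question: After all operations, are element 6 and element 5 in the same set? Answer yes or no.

Step 1: union(2, 6) -> merged; set of 2 now {2, 6}
Step 2: union(0, 6) -> merged; set of 0 now {0, 2, 6}
Step 3: union(6, 2) -> already same set; set of 6 now {0, 2, 6}
Step 4: union(2, 3) -> merged; set of 2 now {0, 2, 3, 6}
Step 5: find(1) -> no change; set of 1 is {1}
Step 6: find(4) -> no change; set of 4 is {4}
Set of 6: {0, 2, 3, 6}; 5 is not a member.

Answer: no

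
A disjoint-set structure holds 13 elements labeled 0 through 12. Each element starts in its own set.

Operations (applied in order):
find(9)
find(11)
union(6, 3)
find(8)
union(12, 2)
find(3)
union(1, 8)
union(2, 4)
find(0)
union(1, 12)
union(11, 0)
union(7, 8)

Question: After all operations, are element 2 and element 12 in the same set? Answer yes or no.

Step 1: find(9) -> no change; set of 9 is {9}
Step 2: find(11) -> no change; set of 11 is {11}
Step 3: union(6, 3) -> merged; set of 6 now {3, 6}
Step 4: find(8) -> no change; set of 8 is {8}
Step 5: union(12, 2) -> merged; set of 12 now {2, 12}
Step 6: find(3) -> no change; set of 3 is {3, 6}
Step 7: union(1, 8) -> merged; set of 1 now {1, 8}
Step 8: union(2, 4) -> merged; set of 2 now {2, 4, 12}
Step 9: find(0) -> no change; set of 0 is {0}
Step 10: union(1, 12) -> merged; set of 1 now {1, 2, 4, 8, 12}
Step 11: union(11, 0) -> merged; set of 11 now {0, 11}
Step 12: union(7, 8) -> merged; set of 7 now {1, 2, 4, 7, 8, 12}
Set of 2: {1, 2, 4, 7, 8, 12}; 12 is a member.

Answer: yes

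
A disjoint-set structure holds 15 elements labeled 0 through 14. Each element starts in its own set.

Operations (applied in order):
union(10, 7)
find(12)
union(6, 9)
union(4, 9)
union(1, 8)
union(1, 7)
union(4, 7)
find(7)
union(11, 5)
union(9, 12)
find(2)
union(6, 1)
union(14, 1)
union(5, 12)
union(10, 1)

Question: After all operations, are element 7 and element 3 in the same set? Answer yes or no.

Answer: no

Derivation:
Step 1: union(10, 7) -> merged; set of 10 now {7, 10}
Step 2: find(12) -> no change; set of 12 is {12}
Step 3: union(6, 9) -> merged; set of 6 now {6, 9}
Step 4: union(4, 9) -> merged; set of 4 now {4, 6, 9}
Step 5: union(1, 8) -> merged; set of 1 now {1, 8}
Step 6: union(1, 7) -> merged; set of 1 now {1, 7, 8, 10}
Step 7: union(4, 7) -> merged; set of 4 now {1, 4, 6, 7, 8, 9, 10}
Step 8: find(7) -> no change; set of 7 is {1, 4, 6, 7, 8, 9, 10}
Step 9: union(11, 5) -> merged; set of 11 now {5, 11}
Step 10: union(9, 12) -> merged; set of 9 now {1, 4, 6, 7, 8, 9, 10, 12}
Step 11: find(2) -> no change; set of 2 is {2}
Step 12: union(6, 1) -> already same set; set of 6 now {1, 4, 6, 7, 8, 9, 10, 12}
Step 13: union(14, 1) -> merged; set of 14 now {1, 4, 6, 7, 8, 9, 10, 12, 14}
Step 14: union(5, 12) -> merged; set of 5 now {1, 4, 5, 6, 7, 8, 9, 10, 11, 12, 14}
Step 15: union(10, 1) -> already same set; set of 10 now {1, 4, 5, 6, 7, 8, 9, 10, 11, 12, 14}
Set of 7: {1, 4, 5, 6, 7, 8, 9, 10, 11, 12, 14}; 3 is not a member.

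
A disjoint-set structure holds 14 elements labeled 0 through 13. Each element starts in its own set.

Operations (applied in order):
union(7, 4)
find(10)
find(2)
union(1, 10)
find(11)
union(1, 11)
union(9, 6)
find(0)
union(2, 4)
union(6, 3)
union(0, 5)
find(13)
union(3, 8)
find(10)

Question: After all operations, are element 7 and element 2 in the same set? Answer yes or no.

Step 1: union(7, 4) -> merged; set of 7 now {4, 7}
Step 2: find(10) -> no change; set of 10 is {10}
Step 3: find(2) -> no change; set of 2 is {2}
Step 4: union(1, 10) -> merged; set of 1 now {1, 10}
Step 5: find(11) -> no change; set of 11 is {11}
Step 6: union(1, 11) -> merged; set of 1 now {1, 10, 11}
Step 7: union(9, 6) -> merged; set of 9 now {6, 9}
Step 8: find(0) -> no change; set of 0 is {0}
Step 9: union(2, 4) -> merged; set of 2 now {2, 4, 7}
Step 10: union(6, 3) -> merged; set of 6 now {3, 6, 9}
Step 11: union(0, 5) -> merged; set of 0 now {0, 5}
Step 12: find(13) -> no change; set of 13 is {13}
Step 13: union(3, 8) -> merged; set of 3 now {3, 6, 8, 9}
Step 14: find(10) -> no change; set of 10 is {1, 10, 11}
Set of 7: {2, 4, 7}; 2 is a member.

Answer: yes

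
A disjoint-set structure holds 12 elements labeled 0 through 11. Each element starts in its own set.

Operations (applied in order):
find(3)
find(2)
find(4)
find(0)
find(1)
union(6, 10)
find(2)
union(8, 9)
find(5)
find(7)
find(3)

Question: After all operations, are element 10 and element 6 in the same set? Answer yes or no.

Step 1: find(3) -> no change; set of 3 is {3}
Step 2: find(2) -> no change; set of 2 is {2}
Step 3: find(4) -> no change; set of 4 is {4}
Step 4: find(0) -> no change; set of 0 is {0}
Step 5: find(1) -> no change; set of 1 is {1}
Step 6: union(6, 10) -> merged; set of 6 now {6, 10}
Step 7: find(2) -> no change; set of 2 is {2}
Step 8: union(8, 9) -> merged; set of 8 now {8, 9}
Step 9: find(5) -> no change; set of 5 is {5}
Step 10: find(7) -> no change; set of 7 is {7}
Step 11: find(3) -> no change; set of 3 is {3}
Set of 10: {6, 10}; 6 is a member.

Answer: yes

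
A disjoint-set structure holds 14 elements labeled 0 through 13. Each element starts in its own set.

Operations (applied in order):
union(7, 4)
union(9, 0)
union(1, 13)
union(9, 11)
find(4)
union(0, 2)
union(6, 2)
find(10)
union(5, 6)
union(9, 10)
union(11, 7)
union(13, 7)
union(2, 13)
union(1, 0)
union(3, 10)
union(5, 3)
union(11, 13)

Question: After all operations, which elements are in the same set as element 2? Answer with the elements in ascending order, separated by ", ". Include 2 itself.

Step 1: union(7, 4) -> merged; set of 7 now {4, 7}
Step 2: union(9, 0) -> merged; set of 9 now {0, 9}
Step 3: union(1, 13) -> merged; set of 1 now {1, 13}
Step 4: union(9, 11) -> merged; set of 9 now {0, 9, 11}
Step 5: find(4) -> no change; set of 4 is {4, 7}
Step 6: union(0, 2) -> merged; set of 0 now {0, 2, 9, 11}
Step 7: union(6, 2) -> merged; set of 6 now {0, 2, 6, 9, 11}
Step 8: find(10) -> no change; set of 10 is {10}
Step 9: union(5, 6) -> merged; set of 5 now {0, 2, 5, 6, 9, 11}
Step 10: union(9, 10) -> merged; set of 9 now {0, 2, 5, 6, 9, 10, 11}
Step 11: union(11, 7) -> merged; set of 11 now {0, 2, 4, 5, 6, 7, 9, 10, 11}
Step 12: union(13, 7) -> merged; set of 13 now {0, 1, 2, 4, 5, 6, 7, 9, 10, 11, 13}
Step 13: union(2, 13) -> already same set; set of 2 now {0, 1, 2, 4, 5, 6, 7, 9, 10, 11, 13}
Step 14: union(1, 0) -> already same set; set of 1 now {0, 1, 2, 4, 5, 6, 7, 9, 10, 11, 13}
Step 15: union(3, 10) -> merged; set of 3 now {0, 1, 2, 3, 4, 5, 6, 7, 9, 10, 11, 13}
Step 16: union(5, 3) -> already same set; set of 5 now {0, 1, 2, 3, 4, 5, 6, 7, 9, 10, 11, 13}
Step 17: union(11, 13) -> already same set; set of 11 now {0, 1, 2, 3, 4, 5, 6, 7, 9, 10, 11, 13}
Component of 2: {0, 1, 2, 3, 4, 5, 6, 7, 9, 10, 11, 13}

Answer: 0, 1, 2, 3, 4, 5, 6, 7, 9, 10, 11, 13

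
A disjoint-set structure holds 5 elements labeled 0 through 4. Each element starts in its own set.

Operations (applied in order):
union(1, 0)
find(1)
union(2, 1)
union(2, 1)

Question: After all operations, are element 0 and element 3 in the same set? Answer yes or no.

Step 1: union(1, 0) -> merged; set of 1 now {0, 1}
Step 2: find(1) -> no change; set of 1 is {0, 1}
Step 3: union(2, 1) -> merged; set of 2 now {0, 1, 2}
Step 4: union(2, 1) -> already same set; set of 2 now {0, 1, 2}
Set of 0: {0, 1, 2}; 3 is not a member.

Answer: no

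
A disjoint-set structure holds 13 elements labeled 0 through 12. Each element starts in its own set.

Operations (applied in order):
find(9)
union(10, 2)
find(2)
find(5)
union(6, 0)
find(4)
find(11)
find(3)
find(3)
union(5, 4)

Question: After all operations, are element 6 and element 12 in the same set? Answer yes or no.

Answer: no

Derivation:
Step 1: find(9) -> no change; set of 9 is {9}
Step 2: union(10, 2) -> merged; set of 10 now {2, 10}
Step 3: find(2) -> no change; set of 2 is {2, 10}
Step 4: find(5) -> no change; set of 5 is {5}
Step 5: union(6, 0) -> merged; set of 6 now {0, 6}
Step 6: find(4) -> no change; set of 4 is {4}
Step 7: find(11) -> no change; set of 11 is {11}
Step 8: find(3) -> no change; set of 3 is {3}
Step 9: find(3) -> no change; set of 3 is {3}
Step 10: union(5, 4) -> merged; set of 5 now {4, 5}
Set of 6: {0, 6}; 12 is not a member.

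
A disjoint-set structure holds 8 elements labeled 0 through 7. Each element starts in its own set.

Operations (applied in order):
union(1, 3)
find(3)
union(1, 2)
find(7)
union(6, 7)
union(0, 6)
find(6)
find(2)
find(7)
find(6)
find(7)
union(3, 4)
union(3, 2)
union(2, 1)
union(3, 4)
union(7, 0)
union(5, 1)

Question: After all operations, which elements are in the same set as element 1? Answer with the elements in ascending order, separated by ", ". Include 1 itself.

Step 1: union(1, 3) -> merged; set of 1 now {1, 3}
Step 2: find(3) -> no change; set of 3 is {1, 3}
Step 3: union(1, 2) -> merged; set of 1 now {1, 2, 3}
Step 4: find(7) -> no change; set of 7 is {7}
Step 5: union(6, 7) -> merged; set of 6 now {6, 7}
Step 6: union(0, 6) -> merged; set of 0 now {0, 6, 7}
Step 7: find(6) -> no change; set of 6 is {0, 6, 7}
Step 8: find(2) -> no change; set of 2 is {1, 2, 3}
Step 9: find(7) -> no change; set of 7 is {0, 6, 7}
Step 10: find(6) -> no change; set of 6 is {0, 6, 7}
Step 11: find(7) -> no change; set of 7 is {0, 6, 7}
Step 12: union(3, 4) -> merged; set of 3 now {1, 2, 3, 4}
Step 13: union(3, 2) -> already same set; set of 3 now {1, 2, 3, 4}
Step 14: union(2, 1) -> already same set; set of 2 now {1, 2, 3, 4}
Step 15: union(3, 4) -> already same set; set of 3 now {1, 2, 3, 4}
Step 16: union(7, 0) -> already same set; set of 7 now {0, 6, 7}
Step 17: union(5, 1) -> merged; set of 5 now {1, 2, 3, 4, 5}
Component of 1: {1, 2, 3, 4, 5}

Answer: 1, 2, 3, 4, 5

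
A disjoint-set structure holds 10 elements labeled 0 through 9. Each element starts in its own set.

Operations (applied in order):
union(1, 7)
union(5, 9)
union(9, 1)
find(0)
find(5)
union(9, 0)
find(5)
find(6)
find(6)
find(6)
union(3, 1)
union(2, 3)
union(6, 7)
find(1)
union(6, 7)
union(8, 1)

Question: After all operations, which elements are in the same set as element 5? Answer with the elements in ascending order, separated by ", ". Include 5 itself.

Step 1: union(1, 7) -> merged; set of 1 now {1, 7}
Step 2: union(5, 9) -> merged; set of 5 now {5, 9}
Step 3: union(9, 1) -> merged; set of 9 now {1, 5, 7, 9}
Step 4: find(0) -> no change; set of 0 is {0}
Step 5: find(5) -> no change; set of 5 is {1, 5, 7, 9}
Step 6: union(9, 0) -> merged; set of 9 now {0, 1, 5, 7, 9}
Step 7: find(5) -> no change; set of 5 is {0, 1, 5, 7, 9}
Step 8: find(6) -> no change; set of 6 is {6}
Step 9: find(6) -> no change; set of 6 is {6}
Step 10: find(6) -> no change; set of 6 is {6}
Step 11: union(3, 1) -> merged; set of 3 now {0, 1, 3, 5, 7, 9}
Step 12: union(2, 3) -> merged; set of 2 now {0, 1, 2, 3, 5, 7, 9}
Step 13: union(6, 7) -> merged; set of 6 now {0, 1, 2, 3, 5, 6, 7, 9}
Step 14: find(1) -> no change; set of 1 is {0, 1, 2, 3, 5, 6, 7, 9}
Step 15: union(6, 7) -> already same set; set of 6 now {0, 1, 2, 3, 5, 6, 7, 9}
Step 16: union(8, 1) -> merged; set of 8 now {0, 1, 2, 3, 5, 6, 7, 8, 9}
Component of 5: {0, 1, 2, 3, 5, 6, 7, 8, 9}

Answer: 0, 1, 2, 3, 5, 6, 7, 8, 9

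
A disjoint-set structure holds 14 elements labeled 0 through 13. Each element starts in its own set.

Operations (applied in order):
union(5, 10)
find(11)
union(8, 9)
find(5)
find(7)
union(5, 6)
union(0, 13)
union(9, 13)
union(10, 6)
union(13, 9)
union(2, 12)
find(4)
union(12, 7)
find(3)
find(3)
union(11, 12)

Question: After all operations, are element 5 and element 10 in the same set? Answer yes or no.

Step 1: union(5, 10) -> merged; set of 5 now {5, 10}
Step 2: find(11) -> no change; set of 11 is {11}
Step 3: union(8, 9) -> merged; set of 8 now {8, 9}
Step 4: find(5) -> no change; set of 5 is {5, 10}
Step 5: find(7) -> no change; set of 7 is {7}
Step 6: union(5, 6) -> merged; set of 5 now {5, 6, 10}
Step 7: union(0, 13) -> merged; set of 0 now {0, 13}
Step 8: union(9, 13) -> merged; set of 9 now {0, 8, 9, 13}
Step 9: union(10, 6) -> already same set; set of 10 now {5, 6, 10}
Step 10: union(13, 9) -> already same set; set of 13 now {0, 8, 9, 13}
Step 11: union(2, 12) -> merged; set of 2 now {2, 12}
Step 12: find(4) -> no change; set of 4 is {4}
Step 13: union(12, 7) -> merged; set of 12 now {2, 7, 12}
Step 14: find(3) -> no change; set of 3 is {3}
Step 15: find(3) -> no change; set of 3 is {3}
Step 16: union(11, 12) -> merged; set of 11 now {2, 7, 11, 12}
Set of 5: {5, 6, 10}; 10 is a member.

Answer: yes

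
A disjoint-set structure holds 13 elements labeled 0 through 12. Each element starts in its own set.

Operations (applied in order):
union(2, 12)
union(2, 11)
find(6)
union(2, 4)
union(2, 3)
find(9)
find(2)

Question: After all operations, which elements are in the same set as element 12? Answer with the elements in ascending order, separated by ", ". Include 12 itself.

Step 1: union(2, 12) -> merged; set of 2 now {2, 12}
Step 2: union(2, 11) -> merged; set of 2 now {2, 11, 12}
Step 3: find(6) -> no change; set of 6 is {6}
Step 4: union(2, 4) -> merged; set of 2 now {2, 4, 11, 12}
Step 5: union(2, 3) -> merged; set of 2 now {2, 3, 4, 11, 12}
Step 6: find(9) -> no change; set of 9 is {9}
Step 7: find(2) -> no change; set of 2 is {2, 3, 4, 11, 12}
Component of 12: {2, 3, 4, 11, 12}

Answer: 2, 3, 4, 11, 12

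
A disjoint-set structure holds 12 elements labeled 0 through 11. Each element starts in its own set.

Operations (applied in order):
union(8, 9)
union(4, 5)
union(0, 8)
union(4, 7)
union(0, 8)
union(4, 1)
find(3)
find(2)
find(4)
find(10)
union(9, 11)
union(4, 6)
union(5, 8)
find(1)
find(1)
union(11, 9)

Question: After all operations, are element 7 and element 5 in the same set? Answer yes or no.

Step 1: union(8, 9) -> merged; set of 8 now {8, 9}
Step 2: union(4, 5) -> merged; set of 4 now {4, 5}
Step 3: union(0, 8) -> merged; set of 0 now {0, 8, 9}
Step 4: union(4, 7) -> merged; set of 4 now {4, 5, 7}
Step 5: union(0, 8) -> already same set; set of 0 now {0, 8, 9}
Step 6: union(4, 1) -> merged; set of 4 now {1, 4, 5, 7}
Step 7: find(3) -> no change; set of 3 is {3}
Step 8: find(2) -> no change; set of 2 is {2}
Step 9: find(4) -> no change; set of 4 is {1, 4, 5, 7}
Step 10: find(10) -> no change; set of 10 is {10}
Step 11: union(9, 11) -> merged; set of 9 now {0, 8, 9, 11}
Step 12: union(4, 6) -> merged; set of 4 now {1, 4, 5, 6, 7}
Step 13: union(5, 8) -> merged; set of 5 now {0, 1, 4, 5, 6, 7, 8, 9, 11}
Step 14: find(1) -> no change; set of 1 is {0, 1, 4, 5, 6, 7, 8, 9, 11}
Step 15: find(1) -> no change; set of 1 is {0, 1, 4, 5, 6, 7, 8, 9, 11}
Step 16: union(11, 9) -> already same set; set of 11 now {0, 1, 4, 5, 6, 7, 8, 9, 11}
Set of 7: {0, 1, 4, 5, 6, 7, 8, 9, 11}; 5 is a member.

Answer: yes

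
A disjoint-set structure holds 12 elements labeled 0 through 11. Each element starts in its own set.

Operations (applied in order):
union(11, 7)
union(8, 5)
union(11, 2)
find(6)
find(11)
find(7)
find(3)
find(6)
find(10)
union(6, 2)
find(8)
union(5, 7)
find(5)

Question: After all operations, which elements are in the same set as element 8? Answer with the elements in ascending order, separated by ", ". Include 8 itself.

Step 1: union(11, 7) -> merged; set of 11 now {7, 11}
Step 2: union(8, 5) -> merged; set of 8 now {5, 8}
Step 3: union(11, 2) -> merged; set of 11 now {2, 7, 11}
Step 4: find(6) -> no change; set of 6 is {6}
Step 5: find(11) -> no change; set of 11 is {2, 7, 11}
Step 6: find(7) -> no change; set of 7 is {2, 7, 11}
Step 7: find(3) -> no change; set of 3 is {3}
Step 8: find(6) -> no change; set of 6 is {6}
Step 9: find(10) -> no change; set of 10 is {10}
Step 10: union(6, 2) -> merged; set of 6 now {2, 6, 7, 11}
Step 11: find(8) -> no change; set of 8 is {5, 8}
Step 12: union(5, 7) -> merged; set of 5 now {2, 5, 6, 7, 8, 11}
Step 13: find(5) -> no change; set of 5 is {2, 5, 6, 7, 8, 11}
Component of 8: {2, 5, 6, 7, 8, 11}

Answer: 2, 5, 6, 7, 8, 11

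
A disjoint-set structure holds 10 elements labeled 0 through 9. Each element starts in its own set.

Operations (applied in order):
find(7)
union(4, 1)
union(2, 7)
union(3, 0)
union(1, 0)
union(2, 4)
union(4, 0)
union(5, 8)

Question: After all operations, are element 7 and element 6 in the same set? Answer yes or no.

Answer: no

Derivation:
Step 1: find(7) -> no change; set of 7 is {7}
Step 2: union(4, 1) -> merged; set of 4 now {1, 4}
Step 3: union(2, 7) -> merged; set of 2 now {2, 7}
Step 4: union(3, 0) -> merged; set of 3 now {0, 3}
Step 5: union(1, 0) -> merged; set of 1 now {0, 1, 3, 4}
Step 6: union(2, 4) -> merged; set of 2 now {0, 1, 2, 3, 4, 7}
Step 7: union(4, 0) -> already same set; set of 4 now {0, 1, 2, 3, 4, 7}
Step 8: union(5, 8) -> merged; set of 5 now {5, 8}
Set of 7: {0, 1, 2, 3, 4, 7}; 6 is not a member.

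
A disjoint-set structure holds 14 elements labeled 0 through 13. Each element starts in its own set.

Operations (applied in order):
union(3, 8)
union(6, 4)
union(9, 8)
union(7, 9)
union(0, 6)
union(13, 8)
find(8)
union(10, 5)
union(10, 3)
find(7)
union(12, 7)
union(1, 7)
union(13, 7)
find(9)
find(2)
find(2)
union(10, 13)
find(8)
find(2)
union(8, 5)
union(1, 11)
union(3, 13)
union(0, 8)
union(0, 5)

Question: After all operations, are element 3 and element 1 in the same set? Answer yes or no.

Step 1: union(3, 8) -> merged; set of 3 now {3, 8}
Step 2: union(6, 4) -> merged; set of 6 now {4, 6}
Step 3: union(9, 8) -> merged; set of 9 now {3, 8, 9}
Step 4: union(7, 9) -> merged; set of 7 now {3, 7, 8, 9}
Step 5: union(0, 6) -> merged; set of 0 now {0, 4, 6}
Step 6: union(13, 8) -> merged; set of 13 now {3, 7, 8, 9, 13}
Step 7: find(8) -> no change; set of 8 is {3, 7, 8, 9, 13}
Step 8: union(10, 5) -> merged; set of 10 now {5, 10}
Step 9: union(10, 3) -> merged; set of 10 now {3, 5, 7, 8, 9, 10, 13}
Step 10: find(7) -> no change; set of 7 is {3, 5, 7, 8, 9, 10, 13}
Step 11: union(12, 7) -> merged; set of 12 now {3, 5, 7, 8, 9, 10, 12, 13}
Step 12: union(1, 7) -> merged; set of 1 now {1, 3, 5, 7, 8, 9, 10, 12, 13}
Step 13: union(13, 7) -> already same set; set of 13 now {1, 3, 5, 7, 8, 9, 10, 12, 13}
Step 14: find(9) -> no change; set of 9 is {1, 3, 5, 7, 8, 9, 10, 12, 13}
Step 15: find(2) -> no change; set of 2 is {2}
Step 16: find(2) -> no change; set of 2 is {2}
Step 17: union(10, 13) -> already same set; set of 10 now {1, 3, 5, 7, 8, 9, 10, 12, 13}
Step 18: find(8) -> no change; set of 8 is {1, 3, 5, 7, 8, 9, 10, 12, 13}
Step 19: find(2) -> no change; set of 2 is {2}
Step 20: union(8, 5) -> already same set; set of 8 now {1, 3, 5, 7, 8, 9, 10, 12, 13}
Step 21: union(1, 11) -> merged; set of 1 now {1, 3, 5, 7, 8, 9, 10, 11, 12, 13}
Step 22: union(3, 13) -> already same set; set of 3 now {1, 3, 5, 7, 8, 9, 10, 11, 12, 13}
Step 23: union(0, 8) -> merged; set of 0 now {0, 1, 3, 4, 5, 6, 7, 8, 9, 10, 11, 12, 13}
Step 24: union(0, 5) -> already same set; set of 0 now {0, 1, 3, 4, 5, 6, 7, 8, 9, 10, 11, 12, 13}
Set of 3: {0, 1, 3, 4, 5, 6, 7, 8, 9, 10, 11, 12, 13}; 1 is a member.

Answer: yes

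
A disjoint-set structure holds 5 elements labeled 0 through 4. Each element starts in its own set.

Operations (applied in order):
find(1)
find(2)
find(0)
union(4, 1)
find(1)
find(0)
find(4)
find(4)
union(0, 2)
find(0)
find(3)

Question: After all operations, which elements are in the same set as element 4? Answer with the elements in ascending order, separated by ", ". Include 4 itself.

Answer: 1, 4

Derivation:
Step 1: find(1) -> no change; set of 1 is {1}
Step 2: find(2) -> no change; set of 2 is {2}
Step 3: find(0) -> no change; set of 0 is {0}
Step 4: union(4, 1) -> merged; set of 4 now {1, 4}
Step 5: find(1) -> no change; set of 1 is {1, 4}
Step 6: find(0) -> no change; set of 0 is {0}
Step 7: find(4) -> no change; set of 4 is {1, 4}
Step 8: find(4) -> no change; set of 4 is {1, 4}
Step 9: union(0, 2) -> merged; set of 0 now {0, 2}
Step 10: find(0) -> no change; set of 0 is {0, 2}
Step 11: find(3) -> no change; set of 3 is {3}
Component of 4: {1, 4}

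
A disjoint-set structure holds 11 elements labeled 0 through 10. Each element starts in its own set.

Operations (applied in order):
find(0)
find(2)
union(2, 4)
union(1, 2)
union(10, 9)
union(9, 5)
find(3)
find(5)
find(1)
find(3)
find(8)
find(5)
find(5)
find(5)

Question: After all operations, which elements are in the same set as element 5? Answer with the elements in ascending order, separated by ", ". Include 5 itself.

Step 1: find(0) -> no change; set of 0 is {0}
Step 2: find(2) -> no change; set of 2 is {2}
Step 3: union(2, 4) -> merged; set of 2 now {2, 4}
Step 4: union(1, 2) -> merged; set of 1 now {1, 2, 4}
Step 5: union(10, 9) -> merged; set of 10 now {9, 10}
Step 6: union(9, 5) -> merged; set of 9 now {5, 9, 10}
Step 7: find(3) -> no change; set of 3 is {3}
Step 8: find(5) -> no change; set of 5 is {5, 9, 10}
Step 9: find(1) -> no change; set of 1 is {1, 2, 4}
Step 10: find(3) -> no change; set of 3 is {3}
Step 11: find(8) -> no change; set of 8 is {8}
Step 12: find(5) -> no change; set of 5 is {5, 9, 10}
Step 13: find(5) -> no change; set of 5 is {5, 9, 10}
Step 14: find(5) -> no change; set of 5 is {5, 9, 10}
Component of 5: {5, 9, 10}

Answer: 5, 9, 10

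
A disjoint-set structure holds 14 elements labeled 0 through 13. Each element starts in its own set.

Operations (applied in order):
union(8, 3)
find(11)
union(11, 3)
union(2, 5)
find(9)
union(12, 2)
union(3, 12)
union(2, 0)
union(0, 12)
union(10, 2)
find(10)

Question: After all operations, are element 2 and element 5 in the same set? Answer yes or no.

Answer: yes

Derivation:
Step 1: union(8, 3) -> merged; set of 8 now {3, 8}
Step 2: find(11) -> no change; set of 11 is {11}
Step 3: union(11, 3) -> merged; set of 11 now {3, 8, 11}
Step 4: union(2, 5) -> merged; set of 2 now {2, 5}
Step 5: find(9) -> no change; set of 9 is {9}
Step 6: union(12, 2) -> merged; set of 12 now {2, 5, 12}
Step 7: union(3, 12) -> merged; set of 3 now {2, 3, 5, 8, 11, 12}
Step 8: union(2, 0) -> merged; set of 2 now {0, 2, 3, 5, 8, 11, 12}
Step 9: union(0, 12) -> already same set; set of 0 now {0, 2, 3, 5, 8, 11, 12}
Step 10: union(10, 2) -> merged; set of 10 now {0, 2, 3, 5, 8, 10, 11, 12}
Step 11: find(10) -> no change; set of 10 is {0, 2, 3, 5, 8, 10, 11, 12}
Set of 2: {0, 2, 3, 5, 8, 10, 11, 12}; 5 is a member.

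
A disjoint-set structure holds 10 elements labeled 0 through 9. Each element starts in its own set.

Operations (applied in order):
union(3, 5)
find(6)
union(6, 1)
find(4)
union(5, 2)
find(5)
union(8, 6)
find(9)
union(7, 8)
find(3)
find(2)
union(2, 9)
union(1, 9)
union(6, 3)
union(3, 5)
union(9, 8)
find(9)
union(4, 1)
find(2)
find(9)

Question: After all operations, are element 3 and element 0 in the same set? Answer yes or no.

Step 1: union(3, 5) -> merged; set of 3 now {3, 5}
Step 2: find(6) -> no change; set of 6 is {6}
Step 3: union(6, 1) -> merged; set of 6 now {1, 6}
Step 4: find(4) -> no change; set of 4 is {4}
Step 5: union(5, 2) -> merged; set of 5 now {2, 3, 5}
Step 6: find(5) -> no change; set of 5 is {2, 3, 5}
Step 7: union(8, 6) -> merged; set of 8 now {1, 6, 8}
Step 8: find(9) -> no change; set of 9 is {9}
Step 9: union(7, 8) -> merged; set of 7 now {1, 6, 7, 8}
Step 10: find(3) -> no change; set of 3 is {2, 3, 5}
Step 11: find(2) -> no change; set of 2 is {2, 3, 5}
Step 12: union(2, 9) -> merged; set of 2 now {2, 3, 5, 9}
Step 13: union(1, 9) -> merged; set of 1 now {1, 2, 3, 5, 6, 7, 8, 9}
Step 14: union(6, 3) -> already same set; set of 6 now {1, 2, 3, 5, 6, 7, 8, 9}
Step 15: union(3, 5) -> already same set; set of 3 now {1, 2, 3, 5, 6, 7, 8, 9}
Step 16: union(9, 8) -> already same set; set of 9 now {1, 2, 3, 5, 6, 7, 8, 9}
Step 17: find(9) -> no change; set of 9 is {1, 2, 3, 5, 6, 7, 8, 9}
Step 18: union(4, 1) -> merged; set of 4 now {1, 2, 3, 4, 5, 6, 7, 8, 9}
Step 19: find(2) -> no change; set of 2 is {1, 2, 3, 4, 5, 6, 7, 8, 9}
Step 20: find(9) -> no change; set of 9 is {1, 2, 3, 4, 5, 6, 7, 8, 9}
Set of 3: {1, 2, 3, 4, 5, 6, 7, 8, 9}; 0 is not a member.

Answer: no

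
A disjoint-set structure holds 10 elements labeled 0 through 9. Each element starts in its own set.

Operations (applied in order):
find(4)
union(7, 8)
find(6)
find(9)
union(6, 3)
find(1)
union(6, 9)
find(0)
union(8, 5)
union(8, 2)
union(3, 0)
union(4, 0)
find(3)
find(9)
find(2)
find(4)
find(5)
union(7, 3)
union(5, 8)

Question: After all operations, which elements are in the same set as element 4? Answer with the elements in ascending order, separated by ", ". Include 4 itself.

Answer: 0, 2, 3, 4, 5, 6, 7, 8, 9

Derivation:
Step 1: find(4) -> no change; set of 4 is {4}
Step 2: union(7, 8) -> merged; set of 7 now {7, 8}
Step 3: find(6) -> no change; set of 6 is {6}
Step 4: find(9) -> no change; set of 9 is {9}
Step 5: union(6, 3) -> merged; set of 6 now {3, 6}
Step 6: find(1) -> no change; set of 1 is {1}
Step 7: union(6, 9) -> merged; set of 6 now {3, 6, 9}
Step 8: find(0) -> no change; set of 0 is {0}
Step 9: union(8, 5) -> merged; set of 8 now {5, 7, 8}
Step 10: union(8, 2) -> merged; set of 8 now {2, 5, 7, 8}
Step 11: union(3, 0) -> merged; set of 3 now {0, 3, 6, 9}
Step 12: union(4, 0) -> merged; set of 4 now {0, 3, 4, 6, 9}
Step 13: find(3) -> no change; set of 3 is {0, 3, 4, 6, 9}
Step 14: find(9) -> no change; set of 9 is {0, 3, 4, 6, 9}
Step 15: find(2) -> no change; set of 2 is {2, 5, 7, 8}
Step 16: find(4) -> no change; set of 4 is {0, 3, 4, 6, 9}
Step 17: find(5) -> no change; set of 5 is {2, 5, 7, 8}
Step 18: union(7, 3) -> merged; set of 7 now {0, 2, 3, 4, 5, 6, 7, 8, 9}
Step 19: union(5, 8) -> already same set; set of 5 now {0, 2, 3, 4, 5, 6, 7, 8, 9}
Component of 4: {0, 2, 3, 4, 5, 6, 7, 8, 9}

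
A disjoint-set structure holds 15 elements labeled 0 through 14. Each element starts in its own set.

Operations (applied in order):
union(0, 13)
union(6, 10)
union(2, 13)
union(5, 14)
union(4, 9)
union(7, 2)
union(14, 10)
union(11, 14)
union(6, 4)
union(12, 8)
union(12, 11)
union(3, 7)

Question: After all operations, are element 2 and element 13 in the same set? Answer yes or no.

Answer: yes

Derivation:
Step 1: union(0, 13) -> merged; set of 0 now {0, 13}
Step 2: union(6, 10) -> merged; set of 6 now {6, 10}
Step 3: union(2, 13) -> merged; set of 2 now {0, 2, 13}
Step 4: union(5, 14) -> merged; set of 5 now {5, 14}
Step 5: union(4, 9) -> merged; set of 4 now {4, 9}
Step 6: union(7, 2) -> merged; set of 7 now {0, 2, 7, 13}
Step 7: union(14, 10) -> merged; set of 14 now {5, 6, 10, 14}
Step 8: union(11, 14) -> merged; set of 11 now {5, 6, 10, 11, 14}
Step 9: union(6, 4) -> merged; set of 6 now {4, 5, 6, 9, 10, 11, 14}
Step 10: union(12, 8) -> merged; set of 12 now {8, 12}
Step 11: union(12, 11) -> merged; set of 12 now {4, 5, 6, 8, 9, 10, 11, 12, 14}
Step 12: union(3, 7) -> merged; set of 3 now {0, 2, 3, 7, 13}
Set of 2: {0, 2, 3, 7, 13}; 13 is a member.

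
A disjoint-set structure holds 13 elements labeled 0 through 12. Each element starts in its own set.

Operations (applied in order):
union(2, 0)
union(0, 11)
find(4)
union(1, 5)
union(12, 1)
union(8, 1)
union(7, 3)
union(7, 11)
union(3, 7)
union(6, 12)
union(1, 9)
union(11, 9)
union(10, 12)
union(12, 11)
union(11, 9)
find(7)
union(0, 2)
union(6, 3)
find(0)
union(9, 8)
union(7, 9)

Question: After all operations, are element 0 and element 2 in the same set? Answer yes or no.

Step 1: union(2, 0) -> merged; set of 2 now {0, 2}
Step 2: union(0, 11) -> merged; set of 0 now {0, 2, 11}
Step 3: find(4) -> no change; set of 4 is {4}
Step 4: union(1, 5) -> merged; set of 1 now {1, 5}
Step 5: union(12, 1) -> merged; set of 12 now {1, 5, 12}
Step 6: union(8, 1) -> merged; set of 8 now {1, 5, 8, 12}
Step 7: union(7, 3) -> merged; set of 7 now {3, 7}
Step 8: union(7, 11) -> merged; set of 7 now {0, 2, 3, 7, 11}
Step 9: union(3, 7) -> already same set; set of 3 now {0, 2, 3, 7, 11}
Step 10: union(6, 12) -> merged; set of 6 now {1, 5, 6, 8, 12}
Step 11: union(1, 9) -> merged; set of 1 now {1, 5, 6, 8, 9, 12}
Step 12: union(11, 9) -> merged; set of 11 now {0, 1, 2, 3, 5, 6, 7, 8, 9, 11, 12}
Step 13: union(10, 12) -> merged; set of 10 now {0, 1, 2, 3, 5, 6, 7, 8, 9, 10, 11, 12}
Step 14: union(12, 11) -> already same set; set of 12 now {0, 1, 2, 3, 5, 6, 7, 8, 9, 10, 11, 12}
Step 15: union(11, 9) -> already same set; set of 11 now {0, 1, 2, 3, 5, 6, 7, 8, 9, 10, 11, 12}
Step 16: find(7) -> no change; set of 7 is {0, 1, 2, 3, 5, 6, 7, 8, 9, 10, 11, 12}
Step 17: union(0, 2) -> already same set; set of 0 now {0, 1, 2, 3, 5, 6, 7, 8, 9, 10, 11, 12}
Step 18: union(6, 3) -> already same set; set of 6 now {0, 1, 2, 3, 5, 6, 7, 8, 9, 10, 11, 12}
Step 19: find(0) -> no change; set of 0 is {0, 1, 2, 3, 5, 6, 7, 8, 9, 10, 11, 12}
Step 20: union(9, 8) -> already same set; set of 9 now {0, 1, 2, 3, 5, 6, 7, 8, 9, 10, 11, 12}
Step 21: union(7, 9) -> already same set; set of 7 now {0, 1, 2, 3, 5, 6, 7, 8, 9, 10, 11, 12}
Set of 0: {0, 1, 2, 3, 5, 6, 7, 8, 9, 10, 11, 12}; 2 is a member.

Answer: yes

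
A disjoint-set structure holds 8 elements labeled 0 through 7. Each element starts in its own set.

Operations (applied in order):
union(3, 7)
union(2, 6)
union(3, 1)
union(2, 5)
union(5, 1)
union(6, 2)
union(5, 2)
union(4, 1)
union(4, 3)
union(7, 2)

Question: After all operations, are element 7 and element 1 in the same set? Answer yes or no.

Step 1: union(3, 7) -> merged; set of 3 now {3, 7}
Step 2: union(2, 6) -> merged; set of 2 now {2, 6}
Step 3: union(3, 1) -> merged; set of 3 now {1, 3, 7}
Step 4: union(2, 5) -> merged; set of 2 now {2, 5, 6}
Step 5: union(5, 1) -> merged; set of 5 now {1, 2, 3, 5, 6, 7}
Step 6: union(6, 2) -> already same set; set of 6 now {1, 2, 3, 5, 6, 7}
Step 7: union(5, 2) -> already same set; set of 5 now {1, 2, 3, 5, 6, 7}
Step 8: union(4, 1) -> merged; set of 4 now {1, 2, 3, 4, 5, 6, 7}
Step 9: union(4, 3) -> already same set; set of 4 now {1, 2, 3, 4, 5, 6, 7}
Step 10: union(7, 2) -> already same set; set of 7 now {1, 2, 3, 4, 5, 6, 7}
Set of 7: {1, 2, 3, 4, 5, 6, 7}; 1 is a member.

Answer: yes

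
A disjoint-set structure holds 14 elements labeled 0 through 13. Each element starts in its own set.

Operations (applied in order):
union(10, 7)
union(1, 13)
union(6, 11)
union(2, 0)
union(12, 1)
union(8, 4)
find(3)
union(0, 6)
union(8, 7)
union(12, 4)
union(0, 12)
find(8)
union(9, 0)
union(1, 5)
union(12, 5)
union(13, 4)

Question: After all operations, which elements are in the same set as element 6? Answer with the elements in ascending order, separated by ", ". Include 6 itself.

Step 1: union(10, 7) -> merged; set of 10 now {7, 10}
Step 2: union(1, 13) -> merged; set of 1 now {1, 13}
Step 3: union(6, 11) -> merged; set of 6 now {6, 11}
Step 4: union(2, 0) -> merged; set of 2 now {0, 2}
Step 5: union(12, 1) -> merged; set of 12 now {1, 12, 13}
Step 6: union(8, 4) -> merged; set of 8 now {4, 8}
Step 7: find(3) -> no change; set of 3 is {3}
Step 8: union(0, 6) -> merged; set of 0 now {0, 2, 6, 11}
Step 9: union(8, 7) -> merged; set of 8 now {4, 7, 8, 10}
Step 10: union(12, 4) -> merged; set of 12 now {1, 4, 7, 8, 10, 12, 13}
Step 11: union(0, 12) -> merged; set of 0 now {0, 1, 2, 4, 6, 7, 8, 10, 11, 12, 13}
Step 12: find(8) -> no change; set of 8 is {0, 1, 2, 4, 6, 7, 8, 10, 11, 12, 13}
Step 13: union(9, 0) -> merged; set of 9 now {0, 1, 2, 4, 6, 7, 8, 9, 10, 11, 12, 13}
Step 14: union(1, 5) -> merged; set of 1 now {0, 1, 2, 4, 5, 6, 7, 8, 9, 10, 11, 12, 13}
Step 15: union(12, 5) -> already same set; set of 12 now {0, 1, 2, 4, 5, 6, 7, 8, 9, 10, 11, 12, 13}
Step 16: union(13, 4) -> already same set; set of 13 now {0, 1, 2, 4, 5, 6, 7, 8, 9, 10, 11, 12, 13}
Component of 6: {0, 1, 2, 4, 5, 6, 7, 8, 9, 10, 11, 12, 13}

Answer: 0, 1, 2, 4, 5, 6, 7, 8, 9, 10, 11, 12, 13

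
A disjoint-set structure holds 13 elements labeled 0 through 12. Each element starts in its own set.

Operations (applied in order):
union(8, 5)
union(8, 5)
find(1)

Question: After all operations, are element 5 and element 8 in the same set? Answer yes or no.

Answer: yes

Derivation:
Step 1: union(8, 5) -> merged; set of 8 now {5, 8}
Step 2: union(8, 5) -> already same set; set of 8 now {5, 8}
Step 3: find(1) -> no change; set of 1 is {1}
Set of 5: {5, 8}; 8 is a member.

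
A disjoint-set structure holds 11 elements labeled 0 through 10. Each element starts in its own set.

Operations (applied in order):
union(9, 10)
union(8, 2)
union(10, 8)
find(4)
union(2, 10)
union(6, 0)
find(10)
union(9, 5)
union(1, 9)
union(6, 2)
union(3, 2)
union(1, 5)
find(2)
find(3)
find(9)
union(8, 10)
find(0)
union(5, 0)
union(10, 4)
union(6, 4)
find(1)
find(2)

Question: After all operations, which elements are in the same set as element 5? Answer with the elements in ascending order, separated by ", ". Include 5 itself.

Answer: 0, 1, 2, 3, 4, 5, 6, 8, 9, 10

Derivation:
Step 1: union(9, 10) -> merged; set of 9 now {9, 10}
Step 2: union(8, 2) -> merged; set of 8 now {2, 8}
Step 3: union(10, 8) -> merged; set of 10 now {2, 8, 9, 10}
Step 4: find(4) -> no change; set of 4 is {4}
Step 5: union(2, 10) -> already same set; set of 2 now {2, 8, 9, 10}
Step 6: union(6, 0) -> merged; set of 6 now {0, 6}
Step 7: find(10) -> no change; set of 10 is {2, 8, 9, 10}
Step 8: union(9, 5) -> merged; set of 9 now {2, 5, 8, 9, 10}
Step 9: union(1, 9) -> merged; set of 1 now {1, 2, 5, 8, 9, 10}
Step 10: union(6, 2) -> merged; set of 6 now {0, 1, 2, 5, 6, 8, 9, 10}
Step 11: union(3, 2) -> merged; set of 3 now {0, 1, 2, 3, 5, 6, 8, 9, 10}
Step 12: union(1, 5) -> already same set; set of 1 now {0, 1, 2, 3, 5, 6, 8, 9, 10}
Step 13: find(2) -> no change; set of 2 is {0, 1, 2, 3, 5, 6, 8, 9, 10}
Step 14: find(3) -> no change; set of 3 is {0, 1, 2, 3, 5, 6, 8, 9, 10}
Step 15: find(9) -> no change; set of 9 is {0, 1, 2, 3, 5, 6, 8, 9, 10}
Step 16: union(8, 10) -> already same set; set of 8 now {0, 1, 2, 3, 5, 6, 8, 9, 10}
Step 17: find(0) -> no change; set of 0 is {0, 1, 2, 3, 5, 6, 8, 9, 10}
Step 18: union(5, 0) -> already same set; set of 5 now {0, 1, 2, 3, 5, 6, 8, 9, 10}
Step 19: union(10, 4) -> merged; set of 10 now {0, 1, 2, 3, 4, 5, 6, 8, 9, 10}
Step 20: union(6, 4) -> already same set; set of 6 now {0, 1, 2, 3, 4, 5, 6, 8, 9, 10}
Step 21: find(1) -> no change; set of 1 is {0, 1, 2, 3, 4, 5, 6, 8, 9, 10}
Step 22: find(2) -> no change; set of 2 is {0, 1, 2, 3, 4, 5, 6, 8, 9, 10}
Component of 5: {0, 1, 2, 3, 4, 5, 6, 8, 9, 10}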